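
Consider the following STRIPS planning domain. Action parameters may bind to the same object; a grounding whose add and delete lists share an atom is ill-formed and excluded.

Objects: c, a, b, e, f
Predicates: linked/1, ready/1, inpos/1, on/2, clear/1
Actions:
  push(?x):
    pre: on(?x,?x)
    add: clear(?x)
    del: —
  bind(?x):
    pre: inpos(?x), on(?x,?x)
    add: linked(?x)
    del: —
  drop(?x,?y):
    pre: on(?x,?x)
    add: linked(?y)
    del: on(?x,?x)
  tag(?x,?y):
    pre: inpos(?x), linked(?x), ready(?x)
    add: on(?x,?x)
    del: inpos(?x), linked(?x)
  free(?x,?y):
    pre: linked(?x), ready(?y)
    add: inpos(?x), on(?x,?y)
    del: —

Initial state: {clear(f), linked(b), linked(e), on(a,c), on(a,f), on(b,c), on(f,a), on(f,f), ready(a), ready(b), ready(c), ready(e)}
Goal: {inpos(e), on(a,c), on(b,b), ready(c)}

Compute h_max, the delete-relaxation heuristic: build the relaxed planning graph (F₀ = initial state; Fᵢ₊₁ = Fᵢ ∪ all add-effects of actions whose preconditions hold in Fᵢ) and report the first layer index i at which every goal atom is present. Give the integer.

F0 = init (12 atoms)
F1 = F0 ∪ {inpos(b), inpos(e), linked(a), linked(c), linked(f), on(b,a), on(b,b), on(b,e), on(e,a), on(e,b), on(e,c), on(e,e)}  (24 atoms)
goal ⊆ F1  ⇒  h_max = 1

1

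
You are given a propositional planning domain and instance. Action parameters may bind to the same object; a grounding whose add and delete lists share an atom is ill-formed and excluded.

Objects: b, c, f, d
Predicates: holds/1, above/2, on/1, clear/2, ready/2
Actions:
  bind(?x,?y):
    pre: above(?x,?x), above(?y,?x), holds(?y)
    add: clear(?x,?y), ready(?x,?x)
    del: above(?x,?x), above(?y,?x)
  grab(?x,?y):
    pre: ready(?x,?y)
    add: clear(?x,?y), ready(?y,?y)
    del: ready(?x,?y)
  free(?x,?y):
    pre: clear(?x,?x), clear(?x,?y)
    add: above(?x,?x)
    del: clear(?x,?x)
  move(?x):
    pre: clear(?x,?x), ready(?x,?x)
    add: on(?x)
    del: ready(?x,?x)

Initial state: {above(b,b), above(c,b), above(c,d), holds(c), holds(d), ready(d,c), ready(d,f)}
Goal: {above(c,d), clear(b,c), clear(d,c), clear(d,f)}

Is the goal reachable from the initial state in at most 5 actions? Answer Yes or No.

Yes

1. bind(b,c)  →  {above(c,d), clear(b,c), holds(c), holds(d), ready(b,b), ready(d,c), ready(d,f)}
2. grab(d,c)  →  {above(c,d), clear(b,c), clear(d,c), holds(c), holds(d), ready(b,b), ready(c,c), ready(d,f)}
3. grab(d,f)  →  {above(c,d), clear(b,c), clear(d,c), clear(d,f), holds(c), holds(d), ready(b,b), ready(c,c), ready(f,f)}
optimal plan length = 3; 3 ≤ 5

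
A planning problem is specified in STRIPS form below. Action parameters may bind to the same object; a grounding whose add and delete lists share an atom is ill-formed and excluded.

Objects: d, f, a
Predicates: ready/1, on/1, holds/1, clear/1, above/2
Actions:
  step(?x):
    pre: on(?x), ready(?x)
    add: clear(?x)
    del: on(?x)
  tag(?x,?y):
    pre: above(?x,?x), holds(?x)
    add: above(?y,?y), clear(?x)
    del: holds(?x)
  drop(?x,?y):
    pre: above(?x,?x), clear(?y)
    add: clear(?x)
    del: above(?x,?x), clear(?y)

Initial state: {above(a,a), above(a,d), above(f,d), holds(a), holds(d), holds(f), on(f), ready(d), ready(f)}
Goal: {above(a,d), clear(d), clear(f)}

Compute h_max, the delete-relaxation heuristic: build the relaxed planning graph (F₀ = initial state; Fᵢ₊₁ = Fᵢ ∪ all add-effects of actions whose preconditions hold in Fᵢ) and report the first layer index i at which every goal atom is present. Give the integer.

2

F0 = init (9 atoms)
F1 = F0 ∪ {above(d,d), above(f,f), clear(a), clear(f)}  (13 atoms)
F2 = F1 ∪ {clear(d)}  (14 atoms)
goal ⊆ F2  ⇒  h_max = 2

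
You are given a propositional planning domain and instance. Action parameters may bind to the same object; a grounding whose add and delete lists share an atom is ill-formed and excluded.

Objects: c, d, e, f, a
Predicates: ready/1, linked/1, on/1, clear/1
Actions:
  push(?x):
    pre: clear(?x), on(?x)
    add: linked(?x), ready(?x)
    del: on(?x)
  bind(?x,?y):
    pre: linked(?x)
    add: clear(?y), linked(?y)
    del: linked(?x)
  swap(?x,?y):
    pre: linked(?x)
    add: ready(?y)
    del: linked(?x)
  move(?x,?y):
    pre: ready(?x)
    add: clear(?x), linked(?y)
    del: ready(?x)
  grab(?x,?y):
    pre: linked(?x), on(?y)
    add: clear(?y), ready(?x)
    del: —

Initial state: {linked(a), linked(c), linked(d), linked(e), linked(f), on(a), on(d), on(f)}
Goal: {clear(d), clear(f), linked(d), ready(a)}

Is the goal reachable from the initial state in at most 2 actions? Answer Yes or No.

1. bind(c,d)  →  {clear(d), linked(a), linked(d), linked(e), linked(f), on(a), on(d), on(f)}
2. grab(a,f)  →  {clear(d), clear(f), linked(a), linked(d), linked(e), linked(f), on(a), on(d), on(f), ready(a)}
optimal plan length = 2; 2 ≤ 2

Yes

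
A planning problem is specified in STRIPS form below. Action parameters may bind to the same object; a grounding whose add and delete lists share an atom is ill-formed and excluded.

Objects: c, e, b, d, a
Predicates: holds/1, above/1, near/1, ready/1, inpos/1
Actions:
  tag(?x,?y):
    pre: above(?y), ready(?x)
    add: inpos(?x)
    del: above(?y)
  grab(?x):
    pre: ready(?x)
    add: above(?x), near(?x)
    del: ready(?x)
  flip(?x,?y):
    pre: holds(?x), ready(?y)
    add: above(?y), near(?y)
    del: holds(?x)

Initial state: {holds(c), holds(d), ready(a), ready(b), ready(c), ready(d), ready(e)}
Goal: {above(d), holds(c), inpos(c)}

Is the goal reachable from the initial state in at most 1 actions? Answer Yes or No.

No

1. grab(e)  →  {above(e), holds(c), holds(d), near(e), ready(a), ready(b), ready(c), ready(d)}
2. tag(c,e)  →  {holds(c), holds(d), inpos(c), near(e), ready(a), ready(b), ready(c), ready(d)}
3. grab(d)  →  {above(d), holds(c), holds(d), inpos(c), near(d), near(e), ready(a), ready(b), ready(c)}
optimal plan length = 3; 3 > 1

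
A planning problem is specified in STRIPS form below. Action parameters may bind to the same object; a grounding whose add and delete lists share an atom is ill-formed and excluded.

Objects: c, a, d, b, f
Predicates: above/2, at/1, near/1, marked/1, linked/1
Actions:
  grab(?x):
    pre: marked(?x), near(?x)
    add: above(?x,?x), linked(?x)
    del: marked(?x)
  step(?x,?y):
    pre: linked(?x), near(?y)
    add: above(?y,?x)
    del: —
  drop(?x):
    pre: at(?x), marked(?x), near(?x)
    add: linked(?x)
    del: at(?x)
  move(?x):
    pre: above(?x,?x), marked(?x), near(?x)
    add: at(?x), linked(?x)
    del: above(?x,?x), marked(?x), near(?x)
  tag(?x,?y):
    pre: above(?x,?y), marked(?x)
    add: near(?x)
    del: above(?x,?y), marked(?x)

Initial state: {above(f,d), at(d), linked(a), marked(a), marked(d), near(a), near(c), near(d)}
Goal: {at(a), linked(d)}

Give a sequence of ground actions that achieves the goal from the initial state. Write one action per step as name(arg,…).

1. grab(d)  →  {above(d,d), above(f,d), at(d), linked(a), linked(d), marked(a), near(a), near(c), near(d)}
2. step(a,a)  →  {above(a,a), above(d,d), above(f,d), at(d), linked(a), linked(d), marked(a), near(a), near(c), near(d)}
3. move(a)  →  {above(d,d), above(f,d), at(a), at(d), linked(a), linked(d), near(c), near(d)}

grab(d); step(a,a); move(a)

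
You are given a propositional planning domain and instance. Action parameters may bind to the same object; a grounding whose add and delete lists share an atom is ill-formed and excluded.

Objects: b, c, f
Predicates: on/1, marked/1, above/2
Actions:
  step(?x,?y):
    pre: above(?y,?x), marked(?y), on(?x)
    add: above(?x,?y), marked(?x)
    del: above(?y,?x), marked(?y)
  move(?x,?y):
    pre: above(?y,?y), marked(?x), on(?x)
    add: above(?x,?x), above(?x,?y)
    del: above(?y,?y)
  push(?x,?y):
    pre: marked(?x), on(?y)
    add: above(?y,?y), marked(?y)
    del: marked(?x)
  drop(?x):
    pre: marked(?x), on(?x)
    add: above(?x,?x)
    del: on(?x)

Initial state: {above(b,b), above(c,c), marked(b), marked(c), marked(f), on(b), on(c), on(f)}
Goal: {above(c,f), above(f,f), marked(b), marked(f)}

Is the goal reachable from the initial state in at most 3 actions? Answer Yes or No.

1. move(f,b)  →  {above(c,c), above(f,b), above(f,f), marked(b), marked(c), marked(f), on(b), on(c), on(f)}
2. move(c,f)  →  {above(c,c), above(c,f), above(f,b), marked(b), marked(c), marked(f), on(b), on(c), on(f)}
3. move(f,c)  →  {above(c,f), above(f,b), above(f,c), above(f,f), marked(b), marked(c), marked(f), on(b), on(c), on(f)}
optimal plan length = 3; 3 ≤ 3

Yes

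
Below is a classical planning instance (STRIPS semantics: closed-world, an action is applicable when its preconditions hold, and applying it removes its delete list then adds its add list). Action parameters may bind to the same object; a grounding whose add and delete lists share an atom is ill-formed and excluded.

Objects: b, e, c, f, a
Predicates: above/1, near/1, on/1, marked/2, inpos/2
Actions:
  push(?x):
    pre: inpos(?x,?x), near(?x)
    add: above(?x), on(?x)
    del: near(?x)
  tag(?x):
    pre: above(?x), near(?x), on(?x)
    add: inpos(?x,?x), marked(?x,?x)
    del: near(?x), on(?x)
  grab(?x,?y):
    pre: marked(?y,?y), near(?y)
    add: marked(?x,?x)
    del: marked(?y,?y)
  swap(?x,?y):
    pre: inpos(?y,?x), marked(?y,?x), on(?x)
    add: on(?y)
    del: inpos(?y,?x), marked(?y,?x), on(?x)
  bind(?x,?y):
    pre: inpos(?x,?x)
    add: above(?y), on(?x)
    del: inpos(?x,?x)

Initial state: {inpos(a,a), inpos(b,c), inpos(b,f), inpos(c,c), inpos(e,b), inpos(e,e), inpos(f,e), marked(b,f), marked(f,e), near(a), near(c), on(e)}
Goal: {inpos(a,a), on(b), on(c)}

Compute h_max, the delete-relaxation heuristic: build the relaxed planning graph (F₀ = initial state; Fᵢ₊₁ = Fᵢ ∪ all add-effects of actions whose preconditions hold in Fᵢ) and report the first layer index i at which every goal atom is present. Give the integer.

F0 = init (12 atoms)
F1 = F0 ∪ {above(a), above(b), above(c), above(e), above(f), on(a), on(c), on(f)}  (20 atoms)
F2 = F1 ∪ {marked(a,a), marked(c,c), on(b)}  (23 atoms)
goal ⊆ F2  ⇒  h_max = 2

2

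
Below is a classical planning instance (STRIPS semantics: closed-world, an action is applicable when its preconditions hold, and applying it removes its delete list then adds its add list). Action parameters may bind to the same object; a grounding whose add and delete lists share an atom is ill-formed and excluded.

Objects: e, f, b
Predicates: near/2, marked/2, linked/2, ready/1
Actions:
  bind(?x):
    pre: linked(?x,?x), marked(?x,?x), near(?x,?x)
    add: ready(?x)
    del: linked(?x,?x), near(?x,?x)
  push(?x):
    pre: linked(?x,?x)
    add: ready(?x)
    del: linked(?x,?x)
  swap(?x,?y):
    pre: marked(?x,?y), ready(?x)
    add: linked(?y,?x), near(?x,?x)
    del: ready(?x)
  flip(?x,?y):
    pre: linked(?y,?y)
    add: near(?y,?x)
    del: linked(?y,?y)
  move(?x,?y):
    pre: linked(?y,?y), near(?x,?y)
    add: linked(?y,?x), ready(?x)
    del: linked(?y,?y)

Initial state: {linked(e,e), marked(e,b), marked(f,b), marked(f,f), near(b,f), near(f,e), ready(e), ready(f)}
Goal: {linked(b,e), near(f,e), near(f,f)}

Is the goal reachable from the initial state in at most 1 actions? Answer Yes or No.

No

1. swap(e,b)  →  {linked(b,e), linked(e,e), marked(e,b), marked(f,b), marked(f,f), near(b,f), near(e,e), near(f,e), ready(f)}
2. swap(f,f)  →  {linked(b,e), linked(e,e), linked(f,f), marked(e,b), marked(f,b), marked(f,f), near(b,f), near(e,e), near(f,e), near(f,f)}
optimal plan length = 2; 2 > 1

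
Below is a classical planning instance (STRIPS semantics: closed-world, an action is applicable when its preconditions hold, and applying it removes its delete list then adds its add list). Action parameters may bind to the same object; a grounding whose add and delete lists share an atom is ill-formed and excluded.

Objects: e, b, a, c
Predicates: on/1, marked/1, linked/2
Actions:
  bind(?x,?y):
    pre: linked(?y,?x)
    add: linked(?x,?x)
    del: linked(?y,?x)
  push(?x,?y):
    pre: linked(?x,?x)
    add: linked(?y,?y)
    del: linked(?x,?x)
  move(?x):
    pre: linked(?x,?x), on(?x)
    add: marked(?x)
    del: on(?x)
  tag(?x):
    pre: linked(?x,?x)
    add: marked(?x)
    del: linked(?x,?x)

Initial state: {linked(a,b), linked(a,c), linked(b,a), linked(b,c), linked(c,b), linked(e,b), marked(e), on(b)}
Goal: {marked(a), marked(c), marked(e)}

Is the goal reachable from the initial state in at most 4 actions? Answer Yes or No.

1. bind(a,b)  →  {linked(a,a), linked(a,b), linked(a,c), linked(b,c), linked(c,b), linked(e,b), marked(e), on(b)}
2. bind(c,b)  →  {linked(a,a), linked(a,b), linked(a,c), linked(c,b), linked(c,c), linked(e,b), marked(e), on(b)}
3. tag(a)  →  {linked(a,b), linked(a,c), linked(c,b), linked(c,c), linked(e,b), marked(a), marked(e), on(b)}
4. tag(c)  →  {linked(a,b), linked(a,c), linked(c,b), linked(e,b), marked(a), marked(c), marked(e), on(b)}
optimal plan length = 4; 4 ≤ 4

Yes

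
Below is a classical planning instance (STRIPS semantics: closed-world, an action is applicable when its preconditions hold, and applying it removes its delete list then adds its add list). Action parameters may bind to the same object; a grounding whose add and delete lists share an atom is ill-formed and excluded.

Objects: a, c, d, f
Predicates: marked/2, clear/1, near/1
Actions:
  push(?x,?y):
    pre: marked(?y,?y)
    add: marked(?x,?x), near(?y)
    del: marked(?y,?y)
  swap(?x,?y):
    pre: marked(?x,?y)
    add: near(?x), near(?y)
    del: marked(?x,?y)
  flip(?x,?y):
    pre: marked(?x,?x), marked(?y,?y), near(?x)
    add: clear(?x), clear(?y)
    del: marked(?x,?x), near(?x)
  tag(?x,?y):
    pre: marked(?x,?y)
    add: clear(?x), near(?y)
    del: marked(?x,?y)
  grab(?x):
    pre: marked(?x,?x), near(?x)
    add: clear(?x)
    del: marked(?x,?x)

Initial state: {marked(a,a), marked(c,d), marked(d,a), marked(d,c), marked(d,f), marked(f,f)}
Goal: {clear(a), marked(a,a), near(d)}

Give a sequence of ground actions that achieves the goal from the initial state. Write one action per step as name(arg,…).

swap(d,f); flip(f,a)

1. swap(d,f)  →  {marked(a,a), marked(c,d), marked(d,a), marked(d,c), marked(f,f), near(d), near(f)}
2. flip(f,a)  →  {clear(a), clear(f), marked(a,a), marked(c,d), marked(d,a), marked(d,c), near(d)}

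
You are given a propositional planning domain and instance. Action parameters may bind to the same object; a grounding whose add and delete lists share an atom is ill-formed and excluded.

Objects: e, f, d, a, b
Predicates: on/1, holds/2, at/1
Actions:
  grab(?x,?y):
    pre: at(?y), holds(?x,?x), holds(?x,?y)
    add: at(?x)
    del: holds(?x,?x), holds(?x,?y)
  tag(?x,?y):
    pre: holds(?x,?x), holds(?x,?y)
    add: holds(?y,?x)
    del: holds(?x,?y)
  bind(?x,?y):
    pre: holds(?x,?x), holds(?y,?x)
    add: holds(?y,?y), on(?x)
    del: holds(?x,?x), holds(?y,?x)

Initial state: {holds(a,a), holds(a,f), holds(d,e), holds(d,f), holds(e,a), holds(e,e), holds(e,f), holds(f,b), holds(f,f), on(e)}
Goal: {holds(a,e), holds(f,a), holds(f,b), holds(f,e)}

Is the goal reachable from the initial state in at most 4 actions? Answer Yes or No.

1. tag(e,f)  →  {holds(a,a), holds(a,f), holds(d,e), holds(d,f), holds(e,a), holds(e,e), holds(f,b), holds(f,e), holds(f,f), on(e)}
2. tag(e,a)  →  {holds(a,a), holds(a,e), holds(a,f), holds(d,e), holds(d,f), holds(e,e), holds(f,b), holds(f,e), holds(f,f), on(e)}
3. tag(a,f)  →  {holds(a,a), holds(a,e), holds(d,e), holds(d,f), holds(e,e), holds(f,a), holds(f,b), holds(f,e), holds(f,f), on(e)}
optimal plan length = 3; 3 ≤ 4

Yes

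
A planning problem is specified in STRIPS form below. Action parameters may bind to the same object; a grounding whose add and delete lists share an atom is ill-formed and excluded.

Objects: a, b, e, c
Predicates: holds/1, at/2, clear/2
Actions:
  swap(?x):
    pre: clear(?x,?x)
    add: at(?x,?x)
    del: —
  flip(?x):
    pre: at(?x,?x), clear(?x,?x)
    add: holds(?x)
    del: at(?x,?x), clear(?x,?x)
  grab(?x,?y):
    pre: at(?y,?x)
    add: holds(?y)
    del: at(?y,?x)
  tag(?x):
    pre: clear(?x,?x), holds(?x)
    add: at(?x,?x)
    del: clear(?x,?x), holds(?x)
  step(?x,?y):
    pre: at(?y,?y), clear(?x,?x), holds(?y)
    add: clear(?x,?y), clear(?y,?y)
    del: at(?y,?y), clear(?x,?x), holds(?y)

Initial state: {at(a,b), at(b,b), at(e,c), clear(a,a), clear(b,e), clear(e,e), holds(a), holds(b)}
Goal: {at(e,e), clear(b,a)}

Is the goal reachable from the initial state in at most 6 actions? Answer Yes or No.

1. swap(a)  →  {at(a,a), at(a,b), at(b,b), at(e,c), clear(a,a), clear(b,e), clear(e,e), holds(a), holds(b)}
2. swap(e)  →  {at(a,a), at(a,b), at(b,b), at(e,c), at(e,e), clear(a,a), clear(b,e), clear(e,e), holds(a), holds(b)}
3. step(a,b)  →  {at(a,a), at(a,b), at(e,c), at(e,e), clear(a,b), clear(b,b), clear(b,e), clear(e,e), holds(a)}
4. step(b,a)  →  {at(a,b), at(e,c), at(e,e), clear(a,a), clear(a,b), clear(b,a), clear(b,e), clear(e,e)}
optimal plan length = 4; 4 ≤ 6

Yes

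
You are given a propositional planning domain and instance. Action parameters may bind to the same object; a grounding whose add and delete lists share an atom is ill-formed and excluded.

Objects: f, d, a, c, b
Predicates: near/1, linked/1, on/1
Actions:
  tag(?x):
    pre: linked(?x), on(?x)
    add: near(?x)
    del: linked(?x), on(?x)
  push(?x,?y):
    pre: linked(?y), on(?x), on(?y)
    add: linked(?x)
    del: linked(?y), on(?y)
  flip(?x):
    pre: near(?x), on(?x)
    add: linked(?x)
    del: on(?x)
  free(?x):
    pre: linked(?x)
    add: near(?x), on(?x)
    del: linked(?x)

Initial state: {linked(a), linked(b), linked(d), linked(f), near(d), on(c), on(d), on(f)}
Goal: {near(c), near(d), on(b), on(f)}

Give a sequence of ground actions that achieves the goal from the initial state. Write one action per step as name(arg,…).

1. push(c,d)  →  {linked(a), linked(b), linked(c), linked(f), near(d), on(c), on(f)}
2. tag(c)  →  {linked(a), linked(b), linked(f), near(c), near(d), on(f)}
3. free(b)  →  {linked(a), linked(f), near(b), near(c), near(d), on(b), on(f)}

push(c,d); tag(c); free(b)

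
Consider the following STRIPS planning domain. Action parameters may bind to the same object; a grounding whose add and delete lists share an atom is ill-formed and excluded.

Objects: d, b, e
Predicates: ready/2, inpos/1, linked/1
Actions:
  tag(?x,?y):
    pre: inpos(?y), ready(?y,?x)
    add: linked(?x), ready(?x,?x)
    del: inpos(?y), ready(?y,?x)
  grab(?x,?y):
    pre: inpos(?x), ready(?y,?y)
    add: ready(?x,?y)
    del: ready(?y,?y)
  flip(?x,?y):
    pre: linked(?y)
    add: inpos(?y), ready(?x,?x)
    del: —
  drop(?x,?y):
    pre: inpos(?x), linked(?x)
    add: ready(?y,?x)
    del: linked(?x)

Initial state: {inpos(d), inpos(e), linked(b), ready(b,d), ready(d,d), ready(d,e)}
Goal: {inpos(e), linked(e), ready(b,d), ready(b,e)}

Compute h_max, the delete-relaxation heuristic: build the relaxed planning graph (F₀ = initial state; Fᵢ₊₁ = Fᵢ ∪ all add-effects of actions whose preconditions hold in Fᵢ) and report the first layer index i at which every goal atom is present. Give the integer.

2

F0 = init (6 atoms)
F1 = F0 ∪ {inpos(b), linked(e), ready(b,b), ready(e,d), ready(e,e)}  (11 atoms)
F2 = F1 ∪ {linked(d), ready(b,e), ready(d,b), ready(e,b)}  (15 atoms)
goal ⊆ F2  ⇒  h_max = 2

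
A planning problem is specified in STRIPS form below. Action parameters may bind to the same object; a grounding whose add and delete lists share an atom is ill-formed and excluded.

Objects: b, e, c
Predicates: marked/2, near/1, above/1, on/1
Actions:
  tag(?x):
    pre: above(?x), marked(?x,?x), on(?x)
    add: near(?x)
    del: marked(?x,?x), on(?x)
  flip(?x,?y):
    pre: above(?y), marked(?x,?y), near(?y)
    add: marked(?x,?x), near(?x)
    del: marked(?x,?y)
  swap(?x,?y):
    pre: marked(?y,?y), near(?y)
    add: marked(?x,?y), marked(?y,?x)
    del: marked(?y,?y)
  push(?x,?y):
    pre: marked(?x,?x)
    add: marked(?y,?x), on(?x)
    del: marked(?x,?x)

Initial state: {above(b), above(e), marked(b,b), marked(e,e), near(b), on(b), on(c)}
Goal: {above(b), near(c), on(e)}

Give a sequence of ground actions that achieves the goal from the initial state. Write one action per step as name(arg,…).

1. swap(c,b)  →  {above(b), above(e), marked(b,c), marked(c,b), marked(e,e), near(b), on(b), on(c)}
2. flip(c,b)  →  {above(b), above(e), marked(b,c), marked(c,c), marked(e,e), near(b), near(c), on(b), on(c)}
3. push(e,b)  →  {above(b), above(e), marked(b,c), marked(b,e), marked(c,c), near(b), near(c), on(b), on(c), on(e)}

swap(c,b); flip(c,b); push(e,b)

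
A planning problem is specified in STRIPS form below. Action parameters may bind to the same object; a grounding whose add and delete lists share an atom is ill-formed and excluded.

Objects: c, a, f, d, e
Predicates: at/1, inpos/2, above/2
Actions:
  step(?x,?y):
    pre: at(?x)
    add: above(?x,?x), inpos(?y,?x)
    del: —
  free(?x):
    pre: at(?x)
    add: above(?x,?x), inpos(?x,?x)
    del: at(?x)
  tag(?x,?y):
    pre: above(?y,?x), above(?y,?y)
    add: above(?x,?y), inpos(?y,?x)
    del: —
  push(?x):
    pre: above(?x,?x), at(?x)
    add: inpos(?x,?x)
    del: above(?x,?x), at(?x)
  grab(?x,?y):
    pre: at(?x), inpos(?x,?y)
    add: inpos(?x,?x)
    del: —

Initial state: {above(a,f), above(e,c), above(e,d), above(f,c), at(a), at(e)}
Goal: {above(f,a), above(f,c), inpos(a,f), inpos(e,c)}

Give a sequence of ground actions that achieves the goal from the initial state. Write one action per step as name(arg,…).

step(a,c); step(e,c); tag(c,e); tag(f,a)

1. step(a,c)  →  {above(a,a), above(a,f), above(e,c), above(e,d), above(f,c), at(a), at(e), inpos(c,a)}
2. step(e,c)  →  {above(a,a), above(a,f), above(e,c), above(e,d), above(e,e), above(f,c), at(a), at(e), inpos(c,a), inpos(c,e)}
3. tag(c,e)  →  {above(a,a), above(a,f), above(c,e), above(e,c), above(e,d), above(e,e), above(f,c), at(a), at(e), inpos(c,a), inpos(c,e), inpos(e,c)}
4. tag(f,a)  →  {above(a,a), above(a,f), above(c,e), above(e,c), above(e,d), above(e,e), above(f,a), above(f,c), at(a), at(e), inpos(a,f), inpos(c,a), inpos(c,e), inpos(e,c)}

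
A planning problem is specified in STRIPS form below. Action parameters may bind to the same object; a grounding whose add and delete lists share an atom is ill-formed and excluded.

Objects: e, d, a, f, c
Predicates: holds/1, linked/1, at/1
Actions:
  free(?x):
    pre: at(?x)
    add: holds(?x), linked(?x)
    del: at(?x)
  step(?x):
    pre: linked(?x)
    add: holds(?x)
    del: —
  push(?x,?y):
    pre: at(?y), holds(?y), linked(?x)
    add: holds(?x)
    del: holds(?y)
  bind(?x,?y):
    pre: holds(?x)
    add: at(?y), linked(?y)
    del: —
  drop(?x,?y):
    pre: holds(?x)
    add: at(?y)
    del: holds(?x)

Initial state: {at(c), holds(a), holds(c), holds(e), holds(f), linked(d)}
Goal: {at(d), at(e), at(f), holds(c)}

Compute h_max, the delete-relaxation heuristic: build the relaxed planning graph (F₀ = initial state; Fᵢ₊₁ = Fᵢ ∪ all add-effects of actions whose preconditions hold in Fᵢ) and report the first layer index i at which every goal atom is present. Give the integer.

F0 = init (6 atoms)
F1 = F0 ∪ {at(a), at(d), at(e), at(f), holds(d), linked(a), linked(c), linked(e), linked(f)}  (15 atoms)
goal ⊆ F1  ⇒  h_max = 1

1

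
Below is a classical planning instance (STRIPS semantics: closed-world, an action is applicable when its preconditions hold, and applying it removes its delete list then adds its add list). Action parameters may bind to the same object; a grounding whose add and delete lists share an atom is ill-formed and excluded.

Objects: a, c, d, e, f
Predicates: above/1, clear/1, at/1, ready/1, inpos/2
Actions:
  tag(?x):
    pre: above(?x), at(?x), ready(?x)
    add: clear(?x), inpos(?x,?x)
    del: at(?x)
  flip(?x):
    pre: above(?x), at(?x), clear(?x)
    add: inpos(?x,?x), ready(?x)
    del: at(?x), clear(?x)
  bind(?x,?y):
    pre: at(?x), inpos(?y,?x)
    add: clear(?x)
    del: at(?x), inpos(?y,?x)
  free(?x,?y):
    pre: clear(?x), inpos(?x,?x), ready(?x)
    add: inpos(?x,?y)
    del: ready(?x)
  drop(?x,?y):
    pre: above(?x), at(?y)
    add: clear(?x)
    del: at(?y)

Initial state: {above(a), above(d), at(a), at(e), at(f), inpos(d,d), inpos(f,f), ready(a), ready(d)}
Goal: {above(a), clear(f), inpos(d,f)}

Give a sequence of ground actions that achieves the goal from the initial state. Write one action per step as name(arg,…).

1. bind(f,f)  →  {above(a), above(d), at(a), at(e), clear(f), inpos(d,d), ready(a), ready(d)}
2. drop(d,a)  →  {above(a), above(d), at(e), clear(d), clear(f), inpos(d,d), ready(a), ready(d)}
3. free(d,f)  →  {above(a), above(d), at(e), clear(d), clear(f), inpos(d,d), inpos(d,f), ready(a)}

bind(f,f); drop(d,a); free(d,f)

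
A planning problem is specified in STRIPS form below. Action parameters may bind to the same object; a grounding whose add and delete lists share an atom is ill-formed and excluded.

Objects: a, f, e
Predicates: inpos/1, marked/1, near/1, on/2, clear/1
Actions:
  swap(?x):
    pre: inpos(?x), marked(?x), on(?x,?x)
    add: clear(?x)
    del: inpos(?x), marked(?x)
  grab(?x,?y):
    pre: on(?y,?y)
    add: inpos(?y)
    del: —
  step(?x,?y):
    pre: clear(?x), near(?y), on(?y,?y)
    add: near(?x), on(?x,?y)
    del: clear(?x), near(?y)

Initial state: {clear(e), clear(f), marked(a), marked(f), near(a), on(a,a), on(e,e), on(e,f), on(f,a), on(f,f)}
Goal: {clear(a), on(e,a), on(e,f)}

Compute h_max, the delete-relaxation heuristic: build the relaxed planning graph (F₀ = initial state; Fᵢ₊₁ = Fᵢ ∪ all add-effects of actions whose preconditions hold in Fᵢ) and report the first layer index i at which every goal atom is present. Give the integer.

2

F0 = init (10 atoms)
F1 = F0 ∪ {inpos(a), inpos(e), inpos(f), near(e), near(f), on(e,a)}  (16 atoms)
F2 = F1 ∪ {clear(a), on(f,e)}  (18 atoms)
goal ⊆ F2  ⇒  h_max = 2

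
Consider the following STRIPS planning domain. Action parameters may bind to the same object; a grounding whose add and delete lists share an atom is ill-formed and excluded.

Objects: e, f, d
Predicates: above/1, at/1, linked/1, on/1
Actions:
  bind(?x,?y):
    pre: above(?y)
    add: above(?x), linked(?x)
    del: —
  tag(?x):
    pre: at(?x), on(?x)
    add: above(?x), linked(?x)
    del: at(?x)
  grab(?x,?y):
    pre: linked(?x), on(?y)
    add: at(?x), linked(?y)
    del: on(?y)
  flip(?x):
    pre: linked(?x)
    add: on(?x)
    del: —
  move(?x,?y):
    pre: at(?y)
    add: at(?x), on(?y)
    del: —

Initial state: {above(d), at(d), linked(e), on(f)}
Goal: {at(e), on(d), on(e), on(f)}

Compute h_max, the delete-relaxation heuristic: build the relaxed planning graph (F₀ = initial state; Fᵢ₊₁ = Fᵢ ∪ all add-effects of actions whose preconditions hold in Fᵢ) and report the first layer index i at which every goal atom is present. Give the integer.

F0 = init (4 atoms)
F1 = F0 ∪ {above(e), above(f), at(e), at(f), linked(d), linked(f), on(d), on(e)}  (12 atoms)
goal ⊆ F1  ⇒  h_max = 1

1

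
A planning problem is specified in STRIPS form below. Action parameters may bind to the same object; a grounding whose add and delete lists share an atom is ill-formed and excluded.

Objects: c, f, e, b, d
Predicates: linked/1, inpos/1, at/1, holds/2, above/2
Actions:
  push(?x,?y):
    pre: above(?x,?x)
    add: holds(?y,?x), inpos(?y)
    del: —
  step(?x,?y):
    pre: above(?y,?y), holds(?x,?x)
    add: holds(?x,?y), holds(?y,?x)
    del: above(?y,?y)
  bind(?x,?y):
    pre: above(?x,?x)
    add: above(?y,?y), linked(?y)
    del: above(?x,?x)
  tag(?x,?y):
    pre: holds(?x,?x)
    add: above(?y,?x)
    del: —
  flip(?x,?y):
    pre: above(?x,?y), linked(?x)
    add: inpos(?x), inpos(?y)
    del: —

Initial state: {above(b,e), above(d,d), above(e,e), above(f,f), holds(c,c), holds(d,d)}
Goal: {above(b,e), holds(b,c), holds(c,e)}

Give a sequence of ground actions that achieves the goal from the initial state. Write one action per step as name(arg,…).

1. push(e,c)  →  {above(b,e), above(d,d), above(e,e), above(f,f), holds(c,c), holds(c,e), holds(d,d), inpos(c)}
2. bind(f,c)  →  {above(b,e), above(c,c), above(d,d), above(e,e), holds(c,c), holds(c,e), holds(d,d), inpos(c), linked(c)}
3. push(c,b)  →  {above(b,e), above(c,c), above(d,d), above(e,e), holds(b,c), holds(c,c), holds(c,e), holds(d,d), inpos(b), inpos(c), linked(c)}

push(e,c); bind(f,c); push(c,b)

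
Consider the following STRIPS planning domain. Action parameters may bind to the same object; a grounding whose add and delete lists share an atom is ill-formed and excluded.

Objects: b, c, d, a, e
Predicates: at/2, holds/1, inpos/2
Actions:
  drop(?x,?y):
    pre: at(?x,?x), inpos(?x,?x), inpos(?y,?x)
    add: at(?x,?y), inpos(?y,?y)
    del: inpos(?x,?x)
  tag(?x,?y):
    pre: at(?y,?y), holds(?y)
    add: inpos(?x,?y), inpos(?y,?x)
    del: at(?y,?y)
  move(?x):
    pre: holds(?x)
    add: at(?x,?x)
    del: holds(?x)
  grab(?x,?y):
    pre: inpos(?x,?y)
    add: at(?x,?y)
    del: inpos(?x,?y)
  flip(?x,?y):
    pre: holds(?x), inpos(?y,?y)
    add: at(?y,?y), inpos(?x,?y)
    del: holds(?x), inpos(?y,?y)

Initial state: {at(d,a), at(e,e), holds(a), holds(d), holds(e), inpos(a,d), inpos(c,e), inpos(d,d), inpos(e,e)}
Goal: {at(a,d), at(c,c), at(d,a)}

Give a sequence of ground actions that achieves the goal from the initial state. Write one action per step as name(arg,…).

drop(e,c); grab(c,c); grab(a,d)

1. drop(e,c)  →  {at(d,a), at(e,c), at(e,e), holds(a), holds(d), holds(e), inpos(a,d), inpos(c,c), inpos(c,e), inpos(d,d)}
2. grab(c,c)  →  {at(c,c), at(d,a), at(e,c), at(e,e), holds(a), holds(d), holds(e), inpos(a,d), inpos(c,e), inpos(d,d)}
3. grab(a,d)  →  {at(a,d), at(c,c), at(d,a), at(e,c), at(e,e), holds(a), holds(d), holds(e), inpos(c,e), inpos(d,d)}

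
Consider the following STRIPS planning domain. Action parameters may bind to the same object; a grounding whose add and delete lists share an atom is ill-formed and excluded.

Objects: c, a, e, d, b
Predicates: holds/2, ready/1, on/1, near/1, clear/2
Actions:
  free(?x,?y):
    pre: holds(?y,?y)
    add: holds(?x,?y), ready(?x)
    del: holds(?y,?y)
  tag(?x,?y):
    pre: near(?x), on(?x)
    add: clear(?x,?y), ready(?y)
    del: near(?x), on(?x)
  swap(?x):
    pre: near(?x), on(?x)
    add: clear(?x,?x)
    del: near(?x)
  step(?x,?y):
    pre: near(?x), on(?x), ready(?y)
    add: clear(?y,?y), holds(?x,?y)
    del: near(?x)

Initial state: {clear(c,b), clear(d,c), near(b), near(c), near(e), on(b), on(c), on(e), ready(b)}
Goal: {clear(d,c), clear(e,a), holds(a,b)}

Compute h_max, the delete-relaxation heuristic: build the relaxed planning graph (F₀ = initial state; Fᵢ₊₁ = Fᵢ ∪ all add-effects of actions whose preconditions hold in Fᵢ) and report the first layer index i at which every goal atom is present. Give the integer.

2

F0 = init (9 atoms)
F1 = F0 ∪ {clear(b,a), clear(b,b), clear(b,c), clear(b,d), clear(b,e), clear(c,a), clear(c,c), clear(c,d), clear(c,e), clear(e,a), clear(e,b), clear(e,c), clear(e,d), clear(e,e), holds(b,b), holds(c,b), holds(e,b), ready(a), ready(c), ready(d), ready(e)}  (30 atoms)
F2 = F1 ∪ {clear(a,a), clear(d,d), holds(a,b), holds(b,a), holds(b,c), holds(b,d), holds(b,e), holds(c,a), holds(c,c), holds(c,d), holds(c,e), holds(d,b), holds(e,a), holds(e,c), holds(e,d), holds(e,e)}  (46 atoms)
goal ⊆ F2  ⇒  h_max = 2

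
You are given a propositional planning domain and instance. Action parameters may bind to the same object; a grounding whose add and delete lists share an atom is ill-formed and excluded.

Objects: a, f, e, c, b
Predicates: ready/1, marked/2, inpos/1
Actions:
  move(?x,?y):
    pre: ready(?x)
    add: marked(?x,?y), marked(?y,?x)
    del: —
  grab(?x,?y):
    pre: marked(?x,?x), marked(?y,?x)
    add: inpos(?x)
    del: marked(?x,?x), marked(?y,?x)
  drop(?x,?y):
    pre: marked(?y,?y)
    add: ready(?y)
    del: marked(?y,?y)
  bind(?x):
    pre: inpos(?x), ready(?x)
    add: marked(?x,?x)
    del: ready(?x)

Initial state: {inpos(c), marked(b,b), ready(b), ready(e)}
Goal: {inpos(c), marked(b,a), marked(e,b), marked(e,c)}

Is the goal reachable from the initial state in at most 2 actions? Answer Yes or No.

1. move(e,c)  →  {inpos(c), marked(b,b), marked(c,e), marked(e,c), ready(b), ready(e)}
2. move(e,b)  →  {inpos(c), marked(b,b), marked(b,e), marked(c,e), marked(e,b), marked(e,c), ready(b), ready(e)}
3. move(b,a)  →  {inpos(c), marked(a,b), marked(b,a), marked(b,b), marked(b,e), marked(c,e), marked(e,b), marked(e,c), ready(b), ready(e)}
optimal plan length = 3; 3 > 2

No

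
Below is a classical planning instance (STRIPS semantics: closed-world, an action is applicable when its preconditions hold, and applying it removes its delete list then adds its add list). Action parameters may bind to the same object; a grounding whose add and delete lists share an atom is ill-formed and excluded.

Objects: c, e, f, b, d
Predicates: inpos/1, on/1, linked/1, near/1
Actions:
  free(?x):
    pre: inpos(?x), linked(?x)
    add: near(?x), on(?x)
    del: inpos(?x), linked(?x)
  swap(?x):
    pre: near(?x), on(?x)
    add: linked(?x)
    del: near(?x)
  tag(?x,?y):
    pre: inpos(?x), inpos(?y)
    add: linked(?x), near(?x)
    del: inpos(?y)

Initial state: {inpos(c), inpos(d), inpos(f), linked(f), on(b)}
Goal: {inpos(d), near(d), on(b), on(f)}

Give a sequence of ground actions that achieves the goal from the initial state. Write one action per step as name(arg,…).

1. free(f)  →  {inpos(c), inpos(d), near(f), on(b), on(f)}
2. tag(d,c)  →  {inpos(d), linked(d), near(d), near(f), on(b), on(f)}

free(f); tag(d,c)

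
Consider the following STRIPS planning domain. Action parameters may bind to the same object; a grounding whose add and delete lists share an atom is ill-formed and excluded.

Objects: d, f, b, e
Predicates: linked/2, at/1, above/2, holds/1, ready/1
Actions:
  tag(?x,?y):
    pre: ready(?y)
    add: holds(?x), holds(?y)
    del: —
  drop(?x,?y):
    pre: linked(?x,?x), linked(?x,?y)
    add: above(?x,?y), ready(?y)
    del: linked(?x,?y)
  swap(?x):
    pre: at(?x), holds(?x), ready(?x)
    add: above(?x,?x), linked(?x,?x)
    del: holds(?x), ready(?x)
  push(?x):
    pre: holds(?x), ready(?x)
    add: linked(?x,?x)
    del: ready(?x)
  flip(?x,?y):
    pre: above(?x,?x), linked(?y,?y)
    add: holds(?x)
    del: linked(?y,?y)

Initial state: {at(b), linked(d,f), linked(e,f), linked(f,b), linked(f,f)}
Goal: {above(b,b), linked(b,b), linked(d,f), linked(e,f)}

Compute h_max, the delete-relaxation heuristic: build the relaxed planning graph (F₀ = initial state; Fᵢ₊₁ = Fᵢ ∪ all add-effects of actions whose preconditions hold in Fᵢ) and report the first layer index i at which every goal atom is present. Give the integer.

F0 = init (5 atoms)
F1 = F0 ∪ {above(f,b), above(f,f), ready(b), ready(f)}  (9 atoms)
F2 = F1 ∪ {holds(b), holds(d), holds(e), holds(f)}  (13 atoms)
F3 = F2 ∪ {above(b,b), linked(b,b)}  (15 atoms)
goal ⊆ F3  ⇒  h_max = 3

3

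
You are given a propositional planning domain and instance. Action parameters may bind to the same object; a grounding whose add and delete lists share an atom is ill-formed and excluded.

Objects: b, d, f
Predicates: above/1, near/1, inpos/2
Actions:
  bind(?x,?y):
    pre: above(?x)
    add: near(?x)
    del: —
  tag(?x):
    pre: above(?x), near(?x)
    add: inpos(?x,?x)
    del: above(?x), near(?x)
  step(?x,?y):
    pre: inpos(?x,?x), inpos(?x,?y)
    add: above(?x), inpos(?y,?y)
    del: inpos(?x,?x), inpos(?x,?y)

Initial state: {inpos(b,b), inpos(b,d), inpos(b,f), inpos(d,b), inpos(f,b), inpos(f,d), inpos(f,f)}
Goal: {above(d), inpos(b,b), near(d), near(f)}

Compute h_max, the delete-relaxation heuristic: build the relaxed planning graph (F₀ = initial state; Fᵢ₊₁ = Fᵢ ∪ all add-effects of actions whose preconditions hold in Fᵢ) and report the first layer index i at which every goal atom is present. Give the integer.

F0 = init (7 atoms)
F1 = F0 ∪ {above(b), above(f), inpos(d,d)}  (10 atoms)
F2 = F1 ∪ {above(d), near(b), near(f)}  (13 atoms)
F3 = F2 ∪ {near(d)}  (14 atoms)
goal ⊆ F3  ⇒  h_max = 3

3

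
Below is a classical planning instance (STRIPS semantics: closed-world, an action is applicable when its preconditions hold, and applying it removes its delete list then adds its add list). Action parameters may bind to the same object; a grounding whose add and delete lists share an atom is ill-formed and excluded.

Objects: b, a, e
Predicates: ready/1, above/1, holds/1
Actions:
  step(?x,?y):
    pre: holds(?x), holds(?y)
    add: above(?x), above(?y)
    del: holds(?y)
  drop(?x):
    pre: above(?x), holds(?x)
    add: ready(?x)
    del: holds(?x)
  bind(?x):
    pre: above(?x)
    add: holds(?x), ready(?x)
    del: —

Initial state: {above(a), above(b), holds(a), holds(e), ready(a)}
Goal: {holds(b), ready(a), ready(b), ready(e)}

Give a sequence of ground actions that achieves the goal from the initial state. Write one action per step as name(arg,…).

step(a,e); bind(b); bind(e)

1. step(a,e)  →  {above(a), above(b), above(e), holds(a), ready(a)}
2. bind(b)  →  {above(a), above(b), above(e), holds(a), holds(b), ready(a), ready(b)}
3. bind(e)  →  {above(a), above(b), above(e), holds(a), holds(b), holds(e), ready(a), ready(b), ready(e)}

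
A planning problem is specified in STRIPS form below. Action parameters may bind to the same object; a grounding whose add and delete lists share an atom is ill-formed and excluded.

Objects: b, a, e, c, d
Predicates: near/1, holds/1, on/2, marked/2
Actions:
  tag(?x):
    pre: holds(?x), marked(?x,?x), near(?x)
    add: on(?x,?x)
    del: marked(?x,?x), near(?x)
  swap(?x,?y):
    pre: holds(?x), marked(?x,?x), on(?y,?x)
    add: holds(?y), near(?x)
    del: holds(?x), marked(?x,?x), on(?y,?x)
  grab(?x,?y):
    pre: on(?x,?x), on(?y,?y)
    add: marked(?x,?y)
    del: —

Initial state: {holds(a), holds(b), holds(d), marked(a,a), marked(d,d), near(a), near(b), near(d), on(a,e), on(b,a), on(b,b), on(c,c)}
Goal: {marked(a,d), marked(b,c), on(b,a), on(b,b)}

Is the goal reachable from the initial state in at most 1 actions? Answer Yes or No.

No

1. tag(a)  →  {holds(a), holds(b), holds(d), marked(d,d), near(b), near(d), on(a,a), on(a,e), on(b,a), on(b,b), on(c,c)}
2. tag(d)  →  {holds(a), holds(b), holds(d), near(b), on(a,a), on(a,e), on(b,a), on(b,b), on(c,c), on(d,d)}
3. grab(b,c)  →  {holds(a), holds(b), holds(d), marked(b,c), near(b), on(a,a), on(a,e), on(b,a), on(b,b), on(c,c), on(d,d)}
4. grab(a,d)  →  {holds(a), holds(b), holds(d), marked(a,d), marked(b,c), near(b), on(a,a), on(a,e), on(b,a), on(b,b), on(c,c), on(d,d)}
optimal plan length = 4; 4 > 1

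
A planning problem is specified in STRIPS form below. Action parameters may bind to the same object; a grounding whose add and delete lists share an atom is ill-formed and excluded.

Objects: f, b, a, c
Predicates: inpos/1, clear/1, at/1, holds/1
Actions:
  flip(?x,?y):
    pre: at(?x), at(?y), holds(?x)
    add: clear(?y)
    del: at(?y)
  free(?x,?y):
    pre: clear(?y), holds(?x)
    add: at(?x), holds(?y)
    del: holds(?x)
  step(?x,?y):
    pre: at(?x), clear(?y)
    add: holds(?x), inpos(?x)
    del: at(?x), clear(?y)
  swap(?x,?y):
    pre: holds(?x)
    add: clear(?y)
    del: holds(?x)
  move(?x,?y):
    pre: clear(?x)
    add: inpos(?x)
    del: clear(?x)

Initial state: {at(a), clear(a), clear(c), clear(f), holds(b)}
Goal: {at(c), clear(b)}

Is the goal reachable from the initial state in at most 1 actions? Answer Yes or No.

No

1. free(b,c)  →  {at(a), at(b), clear(a), clear(c), clear(f), holds(c)}
2. free(c,f)  →  {at(a), at(b), at(c), clear(a), clear(c), clear(f), holds(f)}
3. swap(f,b)  →  {at(a), at(b), at(c), clear(a), clear(b), clear(c), clear(f)}
optimal plan length = 3; 3 > 1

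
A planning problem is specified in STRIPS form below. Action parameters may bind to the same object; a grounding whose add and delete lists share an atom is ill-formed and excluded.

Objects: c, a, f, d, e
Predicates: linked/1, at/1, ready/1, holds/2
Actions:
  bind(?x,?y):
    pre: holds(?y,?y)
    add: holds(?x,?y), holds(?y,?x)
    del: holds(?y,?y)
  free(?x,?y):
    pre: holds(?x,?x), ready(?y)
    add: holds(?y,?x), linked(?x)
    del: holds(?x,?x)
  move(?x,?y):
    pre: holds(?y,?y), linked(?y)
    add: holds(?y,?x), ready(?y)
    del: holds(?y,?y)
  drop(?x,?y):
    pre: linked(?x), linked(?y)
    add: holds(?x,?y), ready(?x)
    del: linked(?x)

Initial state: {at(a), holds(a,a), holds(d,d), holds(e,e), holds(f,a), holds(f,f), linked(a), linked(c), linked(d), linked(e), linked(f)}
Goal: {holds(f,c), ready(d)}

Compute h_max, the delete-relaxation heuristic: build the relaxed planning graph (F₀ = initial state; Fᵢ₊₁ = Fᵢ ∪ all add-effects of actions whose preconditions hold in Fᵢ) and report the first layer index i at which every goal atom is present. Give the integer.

F0 = init (11 atoms)
F1 = F0 ∪ {holds(a,c), holds(a,d), holds(a,e), holds(a,f), holds(c,a), holds(c,c), holds(c,d), holds(c,e), holds(c,f), holds(d,a), holds(d,c), holds(d,e), holds(d,f), holds(e,a), holds(e,c), holds(e,d), holds(e,f), holds(f,c), holds(f,d), holds(f,e), ready(a), ready(c), ready(d), ready(e), ready(f)}  (36 atoms)
goal ⊆ F1  ⇒  h_max = 1

1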